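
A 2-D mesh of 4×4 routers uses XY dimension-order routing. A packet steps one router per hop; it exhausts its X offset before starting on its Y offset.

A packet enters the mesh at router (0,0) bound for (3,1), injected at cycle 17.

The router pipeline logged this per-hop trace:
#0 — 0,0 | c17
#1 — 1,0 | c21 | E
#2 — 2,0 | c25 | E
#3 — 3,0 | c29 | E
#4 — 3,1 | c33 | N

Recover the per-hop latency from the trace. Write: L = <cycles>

Between hops 0 and 1 the cycle counter advances 21 − 17 = 4.
One hop costs L cycles, so L = 4.

L = 4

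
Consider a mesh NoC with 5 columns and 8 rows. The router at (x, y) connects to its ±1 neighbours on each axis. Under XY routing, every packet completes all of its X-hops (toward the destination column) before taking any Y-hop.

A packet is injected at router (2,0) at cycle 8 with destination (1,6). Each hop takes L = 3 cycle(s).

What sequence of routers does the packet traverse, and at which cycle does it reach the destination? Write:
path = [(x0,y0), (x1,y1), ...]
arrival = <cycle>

src (2,0)  cyc=8
W→(1,0)  cyc=11
N→(1,1)  cyc=14
N→(1,2)  cyc=17
N→(1,3)  cyc=20
N→(1,4)  cyc=23
N→(1,5)  cyc=26
N→(1,6)  cyc=29

path = [(2,0), (1,0), (1,1), (1,2), (1,3), (1,4), (1,5), (1,6)]
arrival = 29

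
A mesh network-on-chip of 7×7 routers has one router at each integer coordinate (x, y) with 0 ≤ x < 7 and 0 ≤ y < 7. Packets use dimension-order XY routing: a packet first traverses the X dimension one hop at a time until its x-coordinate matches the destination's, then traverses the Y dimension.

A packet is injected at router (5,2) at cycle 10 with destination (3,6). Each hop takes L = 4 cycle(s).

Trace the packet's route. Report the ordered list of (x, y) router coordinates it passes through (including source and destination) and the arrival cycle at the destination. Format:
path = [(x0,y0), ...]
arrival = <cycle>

path = [(5,2), (4,2), (3,2), (3,3), (3,4), (3,5), (3,6)]
arrival = 34

hop 0: (5,2) @ cyc 10
hop 1: (4,2) @ cyc 14  [W]
hop 2: (3,2) @ cyc 18  [W]
hop 3: (3,3) @ cyc 22  [N]
hop 4: (3,4) @ cyc 26  [N]
hop 5: (3,5) @ cyc 30  [N]
hop 6: (3,6) @ cyc 34  [N]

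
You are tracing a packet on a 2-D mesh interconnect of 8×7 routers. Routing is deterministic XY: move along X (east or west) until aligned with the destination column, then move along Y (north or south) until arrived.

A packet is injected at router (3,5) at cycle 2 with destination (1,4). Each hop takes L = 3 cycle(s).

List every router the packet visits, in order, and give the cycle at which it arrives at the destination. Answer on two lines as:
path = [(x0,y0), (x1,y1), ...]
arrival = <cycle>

  0. router=(3,5) cycle=2 (inject)
  1. router=(2,5) cycle=5 dir=W
  2. router=(1,5) cycle=8 dir=W
  3. router=(1,4) cycle=11 dir=S

path = [(3,5), (2,5), (1,5), (1,4)]
arrival = 11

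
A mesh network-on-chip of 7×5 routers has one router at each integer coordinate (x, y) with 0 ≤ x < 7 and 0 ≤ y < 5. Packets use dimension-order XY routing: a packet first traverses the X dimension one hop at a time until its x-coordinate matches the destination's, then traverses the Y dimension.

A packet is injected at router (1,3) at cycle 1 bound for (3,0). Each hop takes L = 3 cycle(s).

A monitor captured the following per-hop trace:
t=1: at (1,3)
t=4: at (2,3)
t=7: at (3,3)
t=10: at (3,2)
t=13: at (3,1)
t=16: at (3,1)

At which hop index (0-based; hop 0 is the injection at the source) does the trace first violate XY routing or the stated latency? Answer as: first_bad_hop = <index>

  1: Δx=+1 Δy=+0 Δt=3 [ok]
  2: Δx=+1 Δy=+0 Δt=3 [ok]
  3: Δx=+0 Δy=-1 Δt=3 [ok]
  4: Δx=+0 Δy=-1 Δt=3 [ok]
  5: Δx=+0 Δy=+0 Δt=3 [BAD: non-unit step]

first_bad_hop = 5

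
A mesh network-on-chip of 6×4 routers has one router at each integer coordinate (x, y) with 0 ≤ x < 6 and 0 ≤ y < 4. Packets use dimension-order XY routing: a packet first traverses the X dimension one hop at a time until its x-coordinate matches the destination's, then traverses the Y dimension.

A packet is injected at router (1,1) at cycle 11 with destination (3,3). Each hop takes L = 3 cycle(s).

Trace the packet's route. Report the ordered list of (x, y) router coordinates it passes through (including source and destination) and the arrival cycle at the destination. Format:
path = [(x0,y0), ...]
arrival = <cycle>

path = [(1,1), (2,1), (3,1), (3,2), (3,3)]
arrival = 23

#0 — 1,1 | c11
#1 — 2,1 | c14 | E
#2 — 3,1 | c17 | E
#3 — 3,2 | c20 | N
#4 — 3,3 | c23 | N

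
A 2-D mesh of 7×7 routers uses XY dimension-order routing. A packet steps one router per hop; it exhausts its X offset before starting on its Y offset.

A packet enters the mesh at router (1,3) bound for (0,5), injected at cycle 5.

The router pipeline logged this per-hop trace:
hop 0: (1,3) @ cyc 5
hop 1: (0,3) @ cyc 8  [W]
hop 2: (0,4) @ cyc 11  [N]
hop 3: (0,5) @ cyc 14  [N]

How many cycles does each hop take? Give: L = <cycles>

L = 3

cyc[1] − cyc[0] = 8 − 5 = 3.
One hop costs L cycles, so L = 3.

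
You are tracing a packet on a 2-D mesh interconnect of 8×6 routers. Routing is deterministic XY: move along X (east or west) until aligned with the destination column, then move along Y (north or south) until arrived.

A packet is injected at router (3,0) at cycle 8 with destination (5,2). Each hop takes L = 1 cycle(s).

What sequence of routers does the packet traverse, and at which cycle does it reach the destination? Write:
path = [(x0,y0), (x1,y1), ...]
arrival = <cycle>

path = [(3,0), (4,0), (5,0), (5,1), (5,2)]
arrival = 12

hop 0: (3,0) @ cyc 8
hop 1: (4,0) @ cyc 9  [E]
hop 2: (5,0) @ cyc 10  [E]
hop 3: (5,1) @ cyc 11  [N]
hop 4: (5,2) @ cyc 12  [N]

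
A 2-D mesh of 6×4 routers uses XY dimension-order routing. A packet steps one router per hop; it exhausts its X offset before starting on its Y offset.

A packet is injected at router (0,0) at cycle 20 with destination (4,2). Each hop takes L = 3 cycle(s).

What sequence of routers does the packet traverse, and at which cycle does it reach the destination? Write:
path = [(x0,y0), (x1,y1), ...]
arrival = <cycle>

hop 0: (0,0) @ cyc 20
hop 1: (1,0) @ cyc 23  [E]
hop 2: (2,0) @ cyc 26  [E]
hop 3: (3,0) @ cyc 29  [E]
hop 4: (4,0) @ cyc 32  [E]
hop 5: (4,1) @ cyc 35  [N]
hop 6: (4,2) @ cyc 38  [N]

path = [(0,0), (1,0), (2,0), (3,0), (4,0), (4,1), (4,2)]
arrival = 38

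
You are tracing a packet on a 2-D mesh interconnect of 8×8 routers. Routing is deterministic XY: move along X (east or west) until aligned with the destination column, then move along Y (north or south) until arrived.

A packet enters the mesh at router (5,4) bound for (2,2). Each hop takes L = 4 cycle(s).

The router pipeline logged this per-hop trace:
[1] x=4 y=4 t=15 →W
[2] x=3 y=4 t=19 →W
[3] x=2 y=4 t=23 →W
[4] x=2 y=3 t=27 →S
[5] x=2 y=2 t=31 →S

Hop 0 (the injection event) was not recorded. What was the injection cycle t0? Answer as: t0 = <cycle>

The first recorded entry is hop 1 at cycle 15.
So t0 = 15 − 1·4 = 11.

t0 = 11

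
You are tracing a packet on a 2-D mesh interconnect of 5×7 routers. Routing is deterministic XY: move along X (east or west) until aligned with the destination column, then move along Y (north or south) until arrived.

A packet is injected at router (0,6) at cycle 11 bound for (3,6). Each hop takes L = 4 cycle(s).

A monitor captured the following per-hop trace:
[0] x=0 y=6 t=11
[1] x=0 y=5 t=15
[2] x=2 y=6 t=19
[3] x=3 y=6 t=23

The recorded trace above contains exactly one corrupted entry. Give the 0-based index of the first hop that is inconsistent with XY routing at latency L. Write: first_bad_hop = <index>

first_bad_hop = 1

hop 1: step (+0,-1), +4 cyc — BAD: Y-move but x=0≠3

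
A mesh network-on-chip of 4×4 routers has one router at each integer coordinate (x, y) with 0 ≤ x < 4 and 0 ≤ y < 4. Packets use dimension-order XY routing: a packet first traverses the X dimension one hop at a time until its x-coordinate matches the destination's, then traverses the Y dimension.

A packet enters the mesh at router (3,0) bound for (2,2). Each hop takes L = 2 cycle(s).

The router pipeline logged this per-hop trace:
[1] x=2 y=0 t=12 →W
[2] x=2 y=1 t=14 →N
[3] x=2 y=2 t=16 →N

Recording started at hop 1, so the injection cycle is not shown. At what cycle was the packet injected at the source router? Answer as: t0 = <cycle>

The first recorded entry is hop 1 at cycle 12.
t0 = cyc[1] − L = 12 − 2 = 10.

t0 = 10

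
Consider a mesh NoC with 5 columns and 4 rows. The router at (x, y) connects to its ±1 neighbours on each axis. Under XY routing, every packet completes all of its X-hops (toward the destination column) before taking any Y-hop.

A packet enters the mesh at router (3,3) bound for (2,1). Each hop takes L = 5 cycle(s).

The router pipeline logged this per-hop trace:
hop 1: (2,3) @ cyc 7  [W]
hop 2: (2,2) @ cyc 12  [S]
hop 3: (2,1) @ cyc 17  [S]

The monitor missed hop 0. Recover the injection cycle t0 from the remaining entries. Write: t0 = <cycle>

t0 = 2

Hop 1 reached at cycle 7; hop k is at t0 + k·L.
t0 = cyc[1] − L = 7 − 5 = 2.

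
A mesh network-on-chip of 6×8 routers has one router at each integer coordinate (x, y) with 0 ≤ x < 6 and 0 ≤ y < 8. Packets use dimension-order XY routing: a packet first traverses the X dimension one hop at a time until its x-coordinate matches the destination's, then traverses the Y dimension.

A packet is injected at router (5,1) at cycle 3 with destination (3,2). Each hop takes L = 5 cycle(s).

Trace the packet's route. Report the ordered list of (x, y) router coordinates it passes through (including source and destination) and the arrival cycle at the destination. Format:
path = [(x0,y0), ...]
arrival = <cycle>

#0 — 5,1 | c3
#1 — 4,1 | c8 | W
#2 — 3,1 | c13 | W
#3 — 3,2 | c18 | N

path = [(5,1), (4,1), (3,1), (3,2)]
arrival = 18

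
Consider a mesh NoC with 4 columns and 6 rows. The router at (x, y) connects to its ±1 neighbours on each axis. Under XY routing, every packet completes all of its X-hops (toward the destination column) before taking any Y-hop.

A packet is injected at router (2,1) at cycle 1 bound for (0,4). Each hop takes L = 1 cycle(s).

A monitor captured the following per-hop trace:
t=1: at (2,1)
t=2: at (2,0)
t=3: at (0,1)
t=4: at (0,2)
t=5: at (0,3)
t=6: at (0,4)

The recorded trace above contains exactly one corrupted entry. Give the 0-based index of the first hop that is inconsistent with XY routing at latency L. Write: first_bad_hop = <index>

[1] (+0,-1) / 1c ⇒ BAD: Y-move but x=2≠0

first_bad_hop = 1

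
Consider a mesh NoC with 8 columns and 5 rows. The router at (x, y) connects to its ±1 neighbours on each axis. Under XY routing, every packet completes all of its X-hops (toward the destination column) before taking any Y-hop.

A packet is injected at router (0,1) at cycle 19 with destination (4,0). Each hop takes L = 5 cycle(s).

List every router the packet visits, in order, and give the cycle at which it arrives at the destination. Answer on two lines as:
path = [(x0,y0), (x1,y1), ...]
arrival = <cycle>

path = [(0,1), (1,1), (2,1), (3,1), (4,1), (4,0)]
arrival = 44

  0. router=(0,1) cycle=19 (inject)
  1. router=(1,1) cycle=24 dir=E
  2. router=(2,1) cycle=29 dir=E
  3. router=(3,1) cycle=34 dir=E
  4. router=(4,1) cycle=39 dir=E
  5. router=(4,0) cycle=44 dir=S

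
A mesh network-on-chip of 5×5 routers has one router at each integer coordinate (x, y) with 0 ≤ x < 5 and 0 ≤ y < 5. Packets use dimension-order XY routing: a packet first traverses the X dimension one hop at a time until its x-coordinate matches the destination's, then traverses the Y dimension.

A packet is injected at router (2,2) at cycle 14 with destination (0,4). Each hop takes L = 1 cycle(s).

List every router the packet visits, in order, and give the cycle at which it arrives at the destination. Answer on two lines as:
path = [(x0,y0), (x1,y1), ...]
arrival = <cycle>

path = [(2,2), (1,2), (0,2), (0,3), (0,4)]
arrival = 18

src (2,2)  cyc=14
W→(1,2)  cyc=15
W→(0,2)  cyc=16
N→(0,3)  cyc=17
N→(0,4)  cyc=18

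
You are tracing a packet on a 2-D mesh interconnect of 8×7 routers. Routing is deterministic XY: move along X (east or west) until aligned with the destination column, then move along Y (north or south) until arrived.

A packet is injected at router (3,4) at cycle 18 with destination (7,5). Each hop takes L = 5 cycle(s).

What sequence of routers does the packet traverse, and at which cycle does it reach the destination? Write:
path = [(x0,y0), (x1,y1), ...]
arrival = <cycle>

path = [(3,4), (4,4), (5,4), (6,4), (7,4), (7,5)]
arrival = 43

  0. router=(3,4) cycle=18 (inject)
  1. router=(4,4) cycle=23 dir=E
  2. router=(5,4) cycle=28 dir=E
  3. router=(6,4) cycle=33 dir=E
  4. router=(7,4) cycle=38 dir=E
  5. router=(7,5) cycle=43 dir=N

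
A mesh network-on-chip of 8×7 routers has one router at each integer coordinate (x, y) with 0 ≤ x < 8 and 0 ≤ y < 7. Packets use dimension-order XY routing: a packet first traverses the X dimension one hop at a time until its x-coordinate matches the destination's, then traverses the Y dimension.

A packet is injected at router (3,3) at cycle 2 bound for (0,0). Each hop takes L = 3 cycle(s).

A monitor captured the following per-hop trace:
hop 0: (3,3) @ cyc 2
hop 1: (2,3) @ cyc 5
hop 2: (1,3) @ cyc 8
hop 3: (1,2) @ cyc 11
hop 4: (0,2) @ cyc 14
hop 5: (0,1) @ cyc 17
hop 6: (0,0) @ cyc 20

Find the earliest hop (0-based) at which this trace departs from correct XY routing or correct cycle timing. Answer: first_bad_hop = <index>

check 1→ d=(-1,0) cyc+3: ok
check 2→ d=(-1,0) cyc+3: ok
check 3→ d=(0,-1) cyc+3: BAD: Y-move but x=1≠0

first_bad_hop = 3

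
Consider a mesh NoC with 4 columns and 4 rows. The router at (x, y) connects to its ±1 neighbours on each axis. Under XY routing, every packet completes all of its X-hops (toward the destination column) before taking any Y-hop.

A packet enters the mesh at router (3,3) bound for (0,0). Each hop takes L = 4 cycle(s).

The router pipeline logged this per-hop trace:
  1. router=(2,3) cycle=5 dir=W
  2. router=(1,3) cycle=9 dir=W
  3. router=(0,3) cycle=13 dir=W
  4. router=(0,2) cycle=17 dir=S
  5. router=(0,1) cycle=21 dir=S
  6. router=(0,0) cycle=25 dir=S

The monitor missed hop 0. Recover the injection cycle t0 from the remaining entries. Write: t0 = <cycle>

cyc[1] = 5 and cyc[k] = t0 + k·L for every k.
t0 = cyc[1] − L = 5 − 4 = 1.

t0 = 1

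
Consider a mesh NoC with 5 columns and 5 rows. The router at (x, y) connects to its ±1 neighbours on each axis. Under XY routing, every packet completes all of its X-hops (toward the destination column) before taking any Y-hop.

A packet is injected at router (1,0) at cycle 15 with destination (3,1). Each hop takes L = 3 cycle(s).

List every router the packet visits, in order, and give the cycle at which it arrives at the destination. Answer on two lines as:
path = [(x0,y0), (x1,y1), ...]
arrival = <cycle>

path = [(1,0), (2,0), (3,0), (3,1)]
arrival = 24

hop 0: (1,0) @ cyc 15
hop 1: (2,0) @ cyc 18  [E]
hop 2: (3,0) @ cyc 21  [E]
hop 3: (3,1) @ cyc 24  [N]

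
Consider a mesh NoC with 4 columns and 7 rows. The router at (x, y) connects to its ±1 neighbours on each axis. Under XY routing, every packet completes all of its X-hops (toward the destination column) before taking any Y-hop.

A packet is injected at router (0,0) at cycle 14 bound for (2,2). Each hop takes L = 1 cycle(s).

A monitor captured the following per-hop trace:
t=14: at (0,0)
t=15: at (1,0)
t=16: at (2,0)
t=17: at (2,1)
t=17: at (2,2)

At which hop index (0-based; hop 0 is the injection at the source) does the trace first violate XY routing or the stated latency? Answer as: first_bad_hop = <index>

first_bad_hop = 4

[1] (+1,+0) / 1c ⇒ ok
[2] (+1,+0) / 1c ⇒ ok
[3] (+0,+1) / 1c ⇒ ok
[4] (+0,+1) / 0c ⇒ BAD: Δcyc=0≠L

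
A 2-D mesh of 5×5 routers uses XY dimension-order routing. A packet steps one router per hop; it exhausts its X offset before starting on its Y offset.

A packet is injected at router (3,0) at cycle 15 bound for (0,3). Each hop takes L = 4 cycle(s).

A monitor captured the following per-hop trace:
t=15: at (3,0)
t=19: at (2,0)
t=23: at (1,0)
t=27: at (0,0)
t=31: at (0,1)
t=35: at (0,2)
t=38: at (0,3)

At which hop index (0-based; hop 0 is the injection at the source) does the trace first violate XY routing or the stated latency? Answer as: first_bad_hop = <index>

[1] (-1,+0) / 4c ⇒ ok
[2] (-1,+0) / 4c ⇒ ok
[3] (-1,+0) / 4c ⇒ ok
[4] (+0,+1) / 4c ⇒ ok
[5] (+0,+1) / 4c ⇒ ok
[6] (+0,+1) / 3c ⇒ BAD: Δcyc=3≠L

first_bad_hop = 6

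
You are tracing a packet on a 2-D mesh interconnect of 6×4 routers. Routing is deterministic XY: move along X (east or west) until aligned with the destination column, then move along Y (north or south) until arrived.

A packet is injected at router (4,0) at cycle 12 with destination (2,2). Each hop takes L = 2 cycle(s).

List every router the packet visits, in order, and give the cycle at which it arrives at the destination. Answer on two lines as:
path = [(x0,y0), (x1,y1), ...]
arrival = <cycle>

  0. router=(4,0) cycle=12 (inject)
  1. router=(3,0) cycle=14 dir=W
  2. router=(2,0) cycle=16 dir=W
  3. router=(2,1) cycle=18 dir=N
  4. router=(2,2) cycle=20 dir=N

path = [(4,0), (3,0), (2,0), (2,1), (2,2)]
arrival = 20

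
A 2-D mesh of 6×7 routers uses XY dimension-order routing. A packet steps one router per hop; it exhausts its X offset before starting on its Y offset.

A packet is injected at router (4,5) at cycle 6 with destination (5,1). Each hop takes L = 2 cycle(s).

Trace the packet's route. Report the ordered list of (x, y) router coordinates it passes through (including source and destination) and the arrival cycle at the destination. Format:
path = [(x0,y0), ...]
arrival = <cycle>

path = [(4,5), (5,5), (5,4), (5,3), (5,2), (5,1)]
arrival = 16

src (4,5)  cyc=6
E→(5,5)  cyc=8
S→(5,4)  cyc=10
S→(5,3)  cyc=12
S→(5,2)  cyc=14
S→(5,1)  cyc=16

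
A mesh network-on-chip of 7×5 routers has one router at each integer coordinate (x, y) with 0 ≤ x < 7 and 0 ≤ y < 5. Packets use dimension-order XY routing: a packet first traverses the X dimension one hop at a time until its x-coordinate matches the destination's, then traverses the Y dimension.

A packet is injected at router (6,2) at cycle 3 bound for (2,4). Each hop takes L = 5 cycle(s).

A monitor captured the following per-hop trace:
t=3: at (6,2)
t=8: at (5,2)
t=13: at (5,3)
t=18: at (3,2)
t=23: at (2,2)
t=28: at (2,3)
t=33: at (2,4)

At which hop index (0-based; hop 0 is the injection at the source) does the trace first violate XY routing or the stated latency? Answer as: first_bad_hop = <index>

[1] (-1,+0) / 5c ⇒ ok
[2] (+0,+1) / 5c ⇒ BAD: Y-move but x=5≠2

first_bad_hop = 2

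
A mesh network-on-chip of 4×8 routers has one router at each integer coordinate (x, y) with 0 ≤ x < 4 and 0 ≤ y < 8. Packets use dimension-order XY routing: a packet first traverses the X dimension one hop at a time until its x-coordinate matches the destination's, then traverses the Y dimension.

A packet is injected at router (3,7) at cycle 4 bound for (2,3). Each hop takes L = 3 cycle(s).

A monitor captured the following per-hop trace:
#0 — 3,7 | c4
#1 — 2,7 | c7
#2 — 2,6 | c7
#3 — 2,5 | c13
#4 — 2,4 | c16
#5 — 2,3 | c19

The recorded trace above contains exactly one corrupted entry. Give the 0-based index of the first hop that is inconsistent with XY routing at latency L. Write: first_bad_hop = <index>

  1: Δx=-1 Δy=+0 Δt=3 [ok]
  2: Δx=+0 Δy=-1 Δt=0 [BAD: Δcyc=0≠L]

first_bad_hop = 2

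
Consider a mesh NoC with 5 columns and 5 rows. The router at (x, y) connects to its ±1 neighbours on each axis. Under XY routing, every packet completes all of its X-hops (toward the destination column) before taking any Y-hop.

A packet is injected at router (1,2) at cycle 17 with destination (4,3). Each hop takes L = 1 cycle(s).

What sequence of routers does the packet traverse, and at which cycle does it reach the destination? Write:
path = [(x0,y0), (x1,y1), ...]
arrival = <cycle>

path = [(1,2), (2,2), (3,2), (4,2), (4,3)]
arrival = 21

#0 — 1,2 | c17
#1 — 2,2 | c18 | E
#2 — 3,2 | c19 | E
#3 — 4,2 | c20 | E
#4 — 4,3 | c21 | N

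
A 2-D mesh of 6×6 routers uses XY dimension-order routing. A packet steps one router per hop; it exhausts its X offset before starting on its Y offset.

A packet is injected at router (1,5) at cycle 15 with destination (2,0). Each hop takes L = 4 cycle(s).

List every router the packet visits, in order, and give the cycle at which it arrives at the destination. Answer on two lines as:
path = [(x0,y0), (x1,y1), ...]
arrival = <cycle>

[0] x=1 y=5 t=15
[1] x=2 y=5 t=19 →E
[2] x=2 y=4 t=23 →S
[3] x=2 y=3 t=27 →S
[4] x=2 y=2 t=31 →S
[5] x=2 y=1 t=35 →S
[6] x=2 y=0 t=39 →S

path = [(1,5), (2,5), (2,4), (2,3), (2,2), (2,1), (2,0)]
arrival = 39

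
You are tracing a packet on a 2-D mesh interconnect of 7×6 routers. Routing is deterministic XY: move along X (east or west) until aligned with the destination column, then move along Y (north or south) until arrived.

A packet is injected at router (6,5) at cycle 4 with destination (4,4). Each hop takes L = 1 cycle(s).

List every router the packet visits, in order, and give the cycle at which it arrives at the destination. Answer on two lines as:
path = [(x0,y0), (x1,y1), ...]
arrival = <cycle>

src (6,5)  cyc=4
W→(5,5)  cyc=5
W→(4,5)  cyc=6
S→(4,4)  cyc=7

path = [(6,5), (5,5), (4,5), (4,4)]
arrival = 7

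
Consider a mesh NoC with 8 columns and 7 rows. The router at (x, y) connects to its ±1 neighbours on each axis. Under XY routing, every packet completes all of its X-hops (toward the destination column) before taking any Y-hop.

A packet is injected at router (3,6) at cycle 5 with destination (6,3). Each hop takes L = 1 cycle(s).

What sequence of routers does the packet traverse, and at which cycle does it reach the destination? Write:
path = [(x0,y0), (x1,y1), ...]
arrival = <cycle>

path = [(3,6), (4,6), (5,6), (6,6), (6,5), (6,4), (6,3)]
arrival = 11

hop 0: (3,6) @ cyc 5
hop 1: (4,6) @ cyc 6  [E]
hop 2: (5,6) @ cyc 7  [E]
hop 3: (6,6) @ cyc 8  [E]
hop 4: (6,5) @ cyc 9  [S]
hop 5: (6,4) @ cyc 10  [S]
hop 6: (6,3) @ cyc 11  [S]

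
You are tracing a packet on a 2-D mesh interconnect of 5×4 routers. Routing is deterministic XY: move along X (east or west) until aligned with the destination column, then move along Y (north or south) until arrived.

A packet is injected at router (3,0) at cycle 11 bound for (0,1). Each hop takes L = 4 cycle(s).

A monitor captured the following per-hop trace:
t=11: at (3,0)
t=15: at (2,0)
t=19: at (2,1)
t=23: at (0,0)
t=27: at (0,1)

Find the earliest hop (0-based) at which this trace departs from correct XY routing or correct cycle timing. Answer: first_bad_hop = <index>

hop 1: step (-1,+0), +4 cyc — ok
hop 2: step (+0,+1), +4 cyc — BAD: Y-move but x=2≠0

first_bad_hop = 2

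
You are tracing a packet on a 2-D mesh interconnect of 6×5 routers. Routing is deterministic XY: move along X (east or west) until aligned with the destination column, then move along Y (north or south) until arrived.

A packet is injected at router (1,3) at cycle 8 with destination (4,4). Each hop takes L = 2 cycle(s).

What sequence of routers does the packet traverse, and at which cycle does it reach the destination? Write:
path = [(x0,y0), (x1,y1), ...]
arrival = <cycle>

[0] x=1 y=3 t=8
[1] x=2 y=3 t=10 →E
[2] x=3 y=3 t=12 →E
[3] x=4 y=3 t=14 →E
[4] x=4 y=4 t=16 →N

path = [(1,3), (2,3), (3,3), (4,3), (4,4)]
arrival = 16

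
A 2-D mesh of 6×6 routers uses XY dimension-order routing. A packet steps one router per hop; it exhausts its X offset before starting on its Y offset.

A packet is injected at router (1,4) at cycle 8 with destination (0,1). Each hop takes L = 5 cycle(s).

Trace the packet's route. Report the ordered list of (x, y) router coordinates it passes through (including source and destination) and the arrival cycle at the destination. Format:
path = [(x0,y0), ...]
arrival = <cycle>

path = [(1,4), (0,4), (0,3), (0,2), (0,1)]
arrival = 28

#0 — 1,4 | c8
#1 — 0,4 | c13 | W
#2 — 0,3 | c18 | S
#3 — 0,2 | c23 | S
#4 — 0,1 | c28 | S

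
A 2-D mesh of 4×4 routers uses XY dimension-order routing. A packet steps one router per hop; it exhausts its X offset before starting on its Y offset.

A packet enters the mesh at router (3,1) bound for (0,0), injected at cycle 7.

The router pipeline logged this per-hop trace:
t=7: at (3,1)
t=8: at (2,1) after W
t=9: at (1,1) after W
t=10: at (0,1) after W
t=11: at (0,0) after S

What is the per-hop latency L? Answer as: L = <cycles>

Between hops 0 and 1 the cycle counter advances 8 − 7 = 1.
One hop costs L cycles, so L = 1.

L = 1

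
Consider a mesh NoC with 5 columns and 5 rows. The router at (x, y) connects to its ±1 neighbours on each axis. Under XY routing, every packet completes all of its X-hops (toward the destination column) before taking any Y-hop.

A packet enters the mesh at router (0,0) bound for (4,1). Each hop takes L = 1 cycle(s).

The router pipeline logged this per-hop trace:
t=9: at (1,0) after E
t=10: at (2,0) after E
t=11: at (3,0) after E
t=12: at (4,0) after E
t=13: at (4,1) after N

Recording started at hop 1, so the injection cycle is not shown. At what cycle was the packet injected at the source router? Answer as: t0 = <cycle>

cyc[1] = 9 and cyc[k] = t0 + k·L for every k.
Subtract one hop: t0 = 9 − 1 = 8.

t0 = 8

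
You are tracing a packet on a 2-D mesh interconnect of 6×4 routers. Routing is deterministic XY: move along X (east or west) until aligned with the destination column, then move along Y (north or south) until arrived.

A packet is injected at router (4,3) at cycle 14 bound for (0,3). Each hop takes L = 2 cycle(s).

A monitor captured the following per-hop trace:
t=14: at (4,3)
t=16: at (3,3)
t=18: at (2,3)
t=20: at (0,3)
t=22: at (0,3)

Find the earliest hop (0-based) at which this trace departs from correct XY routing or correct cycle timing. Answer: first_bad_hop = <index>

first_bad_hop = 3

[1] (-1,+0) / 2c ⇒ ok
[2] (-1,+0) / 2c ⇒ ok
[3] (-2,+0) / 2c ⇒ BAD: non-unit step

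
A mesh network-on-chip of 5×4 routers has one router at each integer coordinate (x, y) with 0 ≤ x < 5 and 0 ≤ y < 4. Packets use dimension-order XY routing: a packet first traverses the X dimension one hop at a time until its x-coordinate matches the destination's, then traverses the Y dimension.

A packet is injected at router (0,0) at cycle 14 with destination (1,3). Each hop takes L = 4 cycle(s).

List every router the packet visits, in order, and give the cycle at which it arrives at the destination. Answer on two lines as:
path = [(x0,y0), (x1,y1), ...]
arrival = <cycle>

[0] x=0 y=0 t=14
[1] x=1 y=0 t=18 →E
[2] x=1 y=1 t=22 →N
[3] x=1 y=2 t=26 →N
[4] x=1 y=3 t=30 →N

path = [(0,0), (1,0), (1,1), (1,2), (1,3)]
arrival = 30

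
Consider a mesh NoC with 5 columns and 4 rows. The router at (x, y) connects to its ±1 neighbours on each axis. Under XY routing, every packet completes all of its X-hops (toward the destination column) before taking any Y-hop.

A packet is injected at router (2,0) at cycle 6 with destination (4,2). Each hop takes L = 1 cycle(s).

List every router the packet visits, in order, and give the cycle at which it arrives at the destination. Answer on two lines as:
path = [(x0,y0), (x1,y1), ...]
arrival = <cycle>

path = [(2,0), (3,0), (4,0), (4,1), (4,2)]
arrival = 10

  0. router=(2,0) cycle=6 (inject)
  1. router=(3,0) cycle=7 dir=E
  2. router=(4,0) cycle=8 dir=E
  3. router=(4,1) cycle=9 dir=N
  4. router=(4,2) cycle=10 dir=N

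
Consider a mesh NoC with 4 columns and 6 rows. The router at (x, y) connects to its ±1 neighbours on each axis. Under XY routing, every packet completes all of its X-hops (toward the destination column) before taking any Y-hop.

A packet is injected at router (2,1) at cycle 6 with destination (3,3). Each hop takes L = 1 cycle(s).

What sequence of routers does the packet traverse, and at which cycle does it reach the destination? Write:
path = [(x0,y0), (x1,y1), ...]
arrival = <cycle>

hop 0: (2,1) @ cyc 6
hop 1: (3,1) @ cyc 7  [E]
hop 2: (3,2) @ cyc 8  [N]
hop 3: (3,3) @ cyc 9  [N]

path = [(2,1), (3,1), (3,2), (3,3)]
arrival = 9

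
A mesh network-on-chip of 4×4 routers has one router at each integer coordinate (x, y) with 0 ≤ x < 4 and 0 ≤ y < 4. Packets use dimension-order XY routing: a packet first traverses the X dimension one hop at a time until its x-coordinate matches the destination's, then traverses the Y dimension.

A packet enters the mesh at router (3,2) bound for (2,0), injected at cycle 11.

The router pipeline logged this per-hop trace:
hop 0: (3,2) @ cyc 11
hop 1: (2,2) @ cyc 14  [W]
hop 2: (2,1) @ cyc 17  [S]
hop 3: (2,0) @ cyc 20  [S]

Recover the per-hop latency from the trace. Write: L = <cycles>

From hop 0 (11) to hop 1 (14): +3 cycles.
Each hop adds L, hence L = 3.

L = 3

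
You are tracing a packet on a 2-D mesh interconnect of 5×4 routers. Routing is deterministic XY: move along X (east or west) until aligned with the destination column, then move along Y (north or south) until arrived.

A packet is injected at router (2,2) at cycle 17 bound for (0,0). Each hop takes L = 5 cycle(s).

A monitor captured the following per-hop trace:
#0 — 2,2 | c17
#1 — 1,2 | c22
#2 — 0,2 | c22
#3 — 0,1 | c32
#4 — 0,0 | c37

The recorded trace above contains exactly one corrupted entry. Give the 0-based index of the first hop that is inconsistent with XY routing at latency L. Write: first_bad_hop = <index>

check 1→ d=(-1,0) cyc+5: ok
check 2→ d=(-1,0) cyc+0: BAD: Δcyc=0≠L

first_bad_hop = 2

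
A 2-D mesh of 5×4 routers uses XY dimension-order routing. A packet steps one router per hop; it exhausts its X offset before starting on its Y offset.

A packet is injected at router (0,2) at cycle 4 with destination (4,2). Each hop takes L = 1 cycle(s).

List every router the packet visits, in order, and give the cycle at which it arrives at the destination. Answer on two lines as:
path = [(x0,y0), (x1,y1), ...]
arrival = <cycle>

[0] x=0 y=2 t=4
[1] x=1 y=2 t=5 →E
[2] x=2 y=2 t=6 →E
[3] x=3 y=2 t=7 →E
[4] x=4 y=2 t=8 →E

path = [(0,2), (1,2), (2,2), (3,2), (4,2)]
arrival = 8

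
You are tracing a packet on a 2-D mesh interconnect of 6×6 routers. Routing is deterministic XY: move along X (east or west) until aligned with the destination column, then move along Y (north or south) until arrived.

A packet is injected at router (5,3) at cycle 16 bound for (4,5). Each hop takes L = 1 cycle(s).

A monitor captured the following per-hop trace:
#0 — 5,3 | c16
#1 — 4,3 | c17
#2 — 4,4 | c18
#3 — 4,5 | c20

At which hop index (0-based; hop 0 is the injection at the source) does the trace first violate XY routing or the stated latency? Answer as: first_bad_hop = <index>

first_bad_hop = 3

hop 1: step (-1,+0), +1 cyc — ok
hop 2: step (+0,+1), +1 cyc — ok
hop 3: step (+0,+1), +2 cyc — BAD: Δcyc=2≠L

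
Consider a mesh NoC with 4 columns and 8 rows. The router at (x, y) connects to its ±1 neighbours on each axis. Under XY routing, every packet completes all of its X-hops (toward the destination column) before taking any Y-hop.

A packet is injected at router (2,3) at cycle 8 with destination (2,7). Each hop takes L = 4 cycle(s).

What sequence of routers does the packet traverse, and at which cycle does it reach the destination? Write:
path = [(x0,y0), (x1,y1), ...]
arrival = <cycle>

path = [(2,3), (2,4), (2,5), (2,6), (2,7)]
arrival = 24

src (2,3)  cyc=8
N→(2,4)  cyc=12
N→(2,5)  cyc=16
N→(2,6)  cyc=20
N→(2,7)  cyc=24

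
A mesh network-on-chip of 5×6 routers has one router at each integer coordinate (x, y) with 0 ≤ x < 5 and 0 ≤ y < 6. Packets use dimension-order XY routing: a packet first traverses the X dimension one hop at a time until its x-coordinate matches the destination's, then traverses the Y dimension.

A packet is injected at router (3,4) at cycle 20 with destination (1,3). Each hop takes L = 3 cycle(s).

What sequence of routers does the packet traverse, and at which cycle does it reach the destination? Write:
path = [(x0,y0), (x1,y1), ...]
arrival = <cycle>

path = [(3,4), (2,4), (1,4), (1,3)]
arrival = 29

t=20: at (3,4)
t=23: at (2,4) after W
t=26: at (1,4) after W
t=29: at (1,3) after S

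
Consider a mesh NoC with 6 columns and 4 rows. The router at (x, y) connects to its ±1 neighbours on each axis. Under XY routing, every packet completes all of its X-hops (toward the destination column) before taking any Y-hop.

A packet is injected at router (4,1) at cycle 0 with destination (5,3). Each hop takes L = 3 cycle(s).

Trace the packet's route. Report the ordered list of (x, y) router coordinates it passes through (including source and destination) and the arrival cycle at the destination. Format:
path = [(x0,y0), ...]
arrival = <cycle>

  0. router=(4,1) cycle=0 (inject)
  1. router=(5,1) cycle=3 dir=E
  2. router=(5,2) cycle=6 dir=N
  3. router=(5,3) cycle=9 dir=N

path = [(4,1), (5,1), (5,2), (5,3)]
arrival = 9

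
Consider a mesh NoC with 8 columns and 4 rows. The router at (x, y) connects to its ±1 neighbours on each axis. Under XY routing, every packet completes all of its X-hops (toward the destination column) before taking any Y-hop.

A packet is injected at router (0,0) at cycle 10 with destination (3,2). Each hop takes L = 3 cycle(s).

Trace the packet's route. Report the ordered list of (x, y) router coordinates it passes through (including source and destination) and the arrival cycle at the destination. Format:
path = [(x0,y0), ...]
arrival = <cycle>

  0. router=(0,0) cycle=10 (inject)
  1. router=(1,0) cycle=13 dir=E
  2. router=(2,0) cycle=16 dir=E
  3. router=(3,0) cycle=19 dir=E
  4. router=(3,1) cycle=22 dir=N
  5. router=(3,2) cycle=25 dir=N

path = [(0,0), (1,0), (2,0), (3,0), (3,1), (3,2)]
arrival = 25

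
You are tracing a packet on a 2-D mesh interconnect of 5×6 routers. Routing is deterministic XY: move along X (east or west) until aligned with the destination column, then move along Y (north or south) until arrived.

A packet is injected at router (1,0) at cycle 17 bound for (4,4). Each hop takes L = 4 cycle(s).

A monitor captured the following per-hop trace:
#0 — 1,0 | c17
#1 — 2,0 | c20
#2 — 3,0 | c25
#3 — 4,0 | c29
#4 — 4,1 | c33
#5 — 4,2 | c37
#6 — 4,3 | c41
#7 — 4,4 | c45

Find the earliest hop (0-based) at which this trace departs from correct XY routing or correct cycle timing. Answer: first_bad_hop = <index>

check 1→ d=(1,0) cyc+3: BAD: Δcyc=3≠L

first_bad_hop = 1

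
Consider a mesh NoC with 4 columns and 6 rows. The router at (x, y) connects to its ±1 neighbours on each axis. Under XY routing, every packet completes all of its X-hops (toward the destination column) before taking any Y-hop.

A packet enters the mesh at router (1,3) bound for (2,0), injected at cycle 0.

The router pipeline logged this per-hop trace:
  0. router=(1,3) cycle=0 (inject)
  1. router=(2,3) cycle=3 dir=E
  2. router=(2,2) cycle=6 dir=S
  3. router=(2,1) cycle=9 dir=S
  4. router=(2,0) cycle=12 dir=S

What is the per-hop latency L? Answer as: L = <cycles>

L = 3

From hop 0 (0) to hop 1 (3): +3 cycles.
Per-hop latency L = Δcyc = 3.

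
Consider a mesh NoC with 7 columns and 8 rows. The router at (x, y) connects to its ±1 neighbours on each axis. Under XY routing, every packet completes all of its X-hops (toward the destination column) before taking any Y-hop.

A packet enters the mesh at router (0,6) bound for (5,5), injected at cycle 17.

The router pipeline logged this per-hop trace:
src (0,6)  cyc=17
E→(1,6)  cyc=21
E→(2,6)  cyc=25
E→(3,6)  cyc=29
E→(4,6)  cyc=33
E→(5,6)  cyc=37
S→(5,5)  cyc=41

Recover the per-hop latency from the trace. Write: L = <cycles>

L = 4

From hop 0 (17) to hop 1 (21): +4 cycles.
One hop costs L cycles, so L = 4.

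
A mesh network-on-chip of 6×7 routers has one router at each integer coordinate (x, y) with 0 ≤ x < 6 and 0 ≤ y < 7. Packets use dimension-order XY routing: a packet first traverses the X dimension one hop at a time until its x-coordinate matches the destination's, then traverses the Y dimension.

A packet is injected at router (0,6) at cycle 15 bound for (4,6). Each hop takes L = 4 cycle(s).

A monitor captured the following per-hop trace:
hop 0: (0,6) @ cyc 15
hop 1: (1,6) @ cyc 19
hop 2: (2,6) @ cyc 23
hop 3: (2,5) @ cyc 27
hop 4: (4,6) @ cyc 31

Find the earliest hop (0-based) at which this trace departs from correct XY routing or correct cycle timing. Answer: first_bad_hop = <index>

  1: Δx=+1 Δy=+0 Δt=4 [ok]
  2: Δx=+1 Δy=+0 Δt=4 [ok]
  3: Δx=+0 Δy=-1 Δt=4 [BAD: Y-move but x=2≠4]

first_bad_hop = 3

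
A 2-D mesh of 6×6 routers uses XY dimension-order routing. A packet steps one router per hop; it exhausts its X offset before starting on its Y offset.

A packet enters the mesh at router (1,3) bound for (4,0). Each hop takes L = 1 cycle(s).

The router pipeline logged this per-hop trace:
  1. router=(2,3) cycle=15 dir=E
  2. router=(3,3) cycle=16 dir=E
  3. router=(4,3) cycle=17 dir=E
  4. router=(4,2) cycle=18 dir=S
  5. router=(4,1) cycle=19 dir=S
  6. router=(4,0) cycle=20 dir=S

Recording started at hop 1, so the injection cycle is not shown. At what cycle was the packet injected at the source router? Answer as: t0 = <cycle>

cyc[1] = 15 and cyc[k] = t0 + k·L for every k.
t0 = cyc[1] − L = 15 − 1 = 14.

t0 = 14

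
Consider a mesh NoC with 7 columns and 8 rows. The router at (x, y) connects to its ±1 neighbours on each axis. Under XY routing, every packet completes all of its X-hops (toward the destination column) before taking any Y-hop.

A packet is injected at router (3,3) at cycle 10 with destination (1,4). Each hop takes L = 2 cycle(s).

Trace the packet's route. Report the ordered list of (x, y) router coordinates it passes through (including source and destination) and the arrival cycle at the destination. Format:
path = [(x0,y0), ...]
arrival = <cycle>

path = [(3,3), (2,3), (1,3), (1,4)]
arrival = 16

  0. router=(3,3) cycle=10 (inject)
  1. router=(2,3) cycle=12 dir=W
  2. router=(1,3) cycle=14 dir=W
  3. router=(1,4) cycle=16 dir=N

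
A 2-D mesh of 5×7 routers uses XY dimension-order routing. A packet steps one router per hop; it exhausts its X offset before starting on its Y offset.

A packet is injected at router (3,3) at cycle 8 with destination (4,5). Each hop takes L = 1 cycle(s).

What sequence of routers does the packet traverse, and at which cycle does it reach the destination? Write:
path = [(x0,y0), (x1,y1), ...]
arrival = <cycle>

#0 — 3,3 | c8
#1 — 4,3 | c9 | E
#2 — 4,4 | c10 | N
#3 — 4,5 | c11 | N

path = [(3,3), (4,3), (4,4), (4,5)]
arrival = 11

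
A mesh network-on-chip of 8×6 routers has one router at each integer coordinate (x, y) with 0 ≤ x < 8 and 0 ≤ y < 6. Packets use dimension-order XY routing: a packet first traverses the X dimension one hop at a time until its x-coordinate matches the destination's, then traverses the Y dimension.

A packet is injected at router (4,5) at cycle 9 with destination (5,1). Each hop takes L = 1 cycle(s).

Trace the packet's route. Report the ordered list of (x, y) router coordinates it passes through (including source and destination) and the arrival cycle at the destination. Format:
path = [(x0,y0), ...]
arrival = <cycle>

path = [(4,5), (5,5), (5,4), (5,3), (5,2), (5,1)]
arrival = 14

#0 — 4,5 | c9
#1 — 5,5 | c10 | E
#2 — 5,4 | c11 | S
#3 — 5,3 | c12 | S
#4 — 5,2 | c13 | S
#5 — 5,1 | c14 | S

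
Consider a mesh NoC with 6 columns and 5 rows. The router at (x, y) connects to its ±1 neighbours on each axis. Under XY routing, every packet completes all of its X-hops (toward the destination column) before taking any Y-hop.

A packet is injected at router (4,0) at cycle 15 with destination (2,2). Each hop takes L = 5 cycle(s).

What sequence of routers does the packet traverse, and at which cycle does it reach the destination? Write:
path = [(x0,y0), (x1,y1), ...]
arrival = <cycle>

[0] x=4 y=0 t=15
[1] x=3 y=0 t=20 →W
[2] x=2 y=0 t=25 →W
[3] x=2 y=1 t=30 →N
[4] x=2 y=2 t=35 →N

path = [(4,0), (3,0), (2,0), (2,1), (2,2)]
arrival = 35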